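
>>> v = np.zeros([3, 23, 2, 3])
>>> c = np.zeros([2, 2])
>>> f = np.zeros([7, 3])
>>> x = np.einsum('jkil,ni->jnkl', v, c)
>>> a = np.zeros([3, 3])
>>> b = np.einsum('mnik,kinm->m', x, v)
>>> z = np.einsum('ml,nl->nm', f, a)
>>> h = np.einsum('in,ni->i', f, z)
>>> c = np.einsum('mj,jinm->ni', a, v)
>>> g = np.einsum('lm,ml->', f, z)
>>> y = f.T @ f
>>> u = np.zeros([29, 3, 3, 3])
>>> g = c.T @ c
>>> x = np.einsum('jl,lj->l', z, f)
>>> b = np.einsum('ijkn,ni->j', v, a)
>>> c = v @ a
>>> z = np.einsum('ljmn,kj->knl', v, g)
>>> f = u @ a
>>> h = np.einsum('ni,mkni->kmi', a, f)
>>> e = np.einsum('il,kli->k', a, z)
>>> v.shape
(3, 23, 2, 3)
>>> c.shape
(3, 23, 2, 3)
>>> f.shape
(29, 3, 3, 3)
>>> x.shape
(7,)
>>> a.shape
(3, 3)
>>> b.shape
(23,)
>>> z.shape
(23, 3, 3)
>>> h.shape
(3, 29, 3)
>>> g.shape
(23, 23)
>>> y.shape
(3, 3)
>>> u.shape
(29, 3, 3, 3)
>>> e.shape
(23,)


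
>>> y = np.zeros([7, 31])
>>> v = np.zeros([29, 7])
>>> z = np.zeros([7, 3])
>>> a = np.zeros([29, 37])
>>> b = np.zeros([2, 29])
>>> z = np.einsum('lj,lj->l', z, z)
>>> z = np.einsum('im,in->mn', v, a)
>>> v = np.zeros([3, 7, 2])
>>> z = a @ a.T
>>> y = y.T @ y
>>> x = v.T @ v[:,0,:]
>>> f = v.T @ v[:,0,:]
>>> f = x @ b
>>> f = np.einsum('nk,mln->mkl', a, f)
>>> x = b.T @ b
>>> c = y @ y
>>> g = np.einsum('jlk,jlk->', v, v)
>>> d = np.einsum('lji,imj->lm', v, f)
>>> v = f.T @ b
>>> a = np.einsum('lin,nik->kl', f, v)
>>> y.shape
(31, 31)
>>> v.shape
(7, 37, 29)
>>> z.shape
(29, 29)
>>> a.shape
(29, 2)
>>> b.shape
(2, 29)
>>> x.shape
(29, 29)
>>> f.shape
(2, 37, 7)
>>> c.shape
(31, 31)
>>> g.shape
()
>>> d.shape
(3, 37)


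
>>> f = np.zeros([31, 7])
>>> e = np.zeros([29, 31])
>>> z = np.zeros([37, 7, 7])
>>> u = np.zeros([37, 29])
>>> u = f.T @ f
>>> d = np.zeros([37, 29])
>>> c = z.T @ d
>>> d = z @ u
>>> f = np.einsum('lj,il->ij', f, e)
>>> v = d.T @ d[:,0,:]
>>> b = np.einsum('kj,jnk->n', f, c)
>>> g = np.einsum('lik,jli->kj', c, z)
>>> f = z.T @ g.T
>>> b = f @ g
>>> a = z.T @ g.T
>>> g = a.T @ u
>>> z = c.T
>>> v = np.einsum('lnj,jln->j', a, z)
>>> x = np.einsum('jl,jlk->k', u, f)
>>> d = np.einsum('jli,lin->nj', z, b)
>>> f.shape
(7, 7, 29)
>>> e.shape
(29, 31)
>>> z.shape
(29, 7, 7)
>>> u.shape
(7, 7)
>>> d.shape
(37, 29)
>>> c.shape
(7, 7, 29)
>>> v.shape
(29,)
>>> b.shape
(7, 7, 37)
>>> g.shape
(29, 7, 7)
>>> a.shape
(7, 7, 29)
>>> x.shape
(29,)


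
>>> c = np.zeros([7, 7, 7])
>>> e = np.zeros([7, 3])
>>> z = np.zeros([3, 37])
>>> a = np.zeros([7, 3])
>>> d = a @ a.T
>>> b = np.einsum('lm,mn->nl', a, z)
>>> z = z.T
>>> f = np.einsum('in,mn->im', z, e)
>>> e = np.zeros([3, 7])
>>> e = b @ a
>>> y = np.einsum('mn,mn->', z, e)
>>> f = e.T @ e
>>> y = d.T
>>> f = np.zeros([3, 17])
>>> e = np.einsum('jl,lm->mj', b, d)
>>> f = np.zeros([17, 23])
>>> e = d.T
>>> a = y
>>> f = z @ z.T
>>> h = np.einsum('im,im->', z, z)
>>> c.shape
(7, 7, 7)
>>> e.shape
(7, 7)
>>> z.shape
(37, 3)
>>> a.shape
(7, 7)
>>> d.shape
(7, 7)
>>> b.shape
(37, 7)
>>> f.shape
(37, 37)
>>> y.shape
(7, 7)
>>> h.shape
()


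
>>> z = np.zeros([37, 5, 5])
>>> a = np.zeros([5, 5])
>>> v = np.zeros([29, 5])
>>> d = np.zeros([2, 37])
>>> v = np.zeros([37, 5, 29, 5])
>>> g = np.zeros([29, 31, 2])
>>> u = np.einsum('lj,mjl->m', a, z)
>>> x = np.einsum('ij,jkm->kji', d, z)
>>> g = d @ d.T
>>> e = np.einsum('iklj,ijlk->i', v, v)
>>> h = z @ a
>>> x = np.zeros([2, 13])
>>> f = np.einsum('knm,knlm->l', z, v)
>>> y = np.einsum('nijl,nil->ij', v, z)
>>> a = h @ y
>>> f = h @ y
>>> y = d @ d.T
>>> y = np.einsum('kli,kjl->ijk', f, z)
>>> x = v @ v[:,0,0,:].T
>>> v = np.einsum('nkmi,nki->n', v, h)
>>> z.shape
(37, 5, 5)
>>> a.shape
(37, 5, 29)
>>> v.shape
(37,)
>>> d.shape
(2, 37)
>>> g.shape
(2, 2)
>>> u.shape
(37,)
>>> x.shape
(37, 5, 29, 37)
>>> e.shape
(37,)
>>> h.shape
(37, 5, 5)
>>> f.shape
(37, 5, 29)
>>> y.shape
(29, 5, 37)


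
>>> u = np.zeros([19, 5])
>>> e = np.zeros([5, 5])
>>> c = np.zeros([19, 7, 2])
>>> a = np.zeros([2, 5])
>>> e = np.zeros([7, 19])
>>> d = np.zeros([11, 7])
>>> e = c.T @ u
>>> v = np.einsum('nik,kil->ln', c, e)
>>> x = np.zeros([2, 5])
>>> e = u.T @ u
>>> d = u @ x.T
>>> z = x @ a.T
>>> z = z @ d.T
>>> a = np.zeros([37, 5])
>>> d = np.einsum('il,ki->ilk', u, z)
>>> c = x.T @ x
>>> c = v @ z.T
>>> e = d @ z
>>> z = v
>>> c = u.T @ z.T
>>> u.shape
(19, 5)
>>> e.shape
(19, 5, 19)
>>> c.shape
(5, 5)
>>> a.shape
(37, 5)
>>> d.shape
(19, 5, 2)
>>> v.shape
(5, 19)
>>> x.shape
(2, 5)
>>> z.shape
(5, 19)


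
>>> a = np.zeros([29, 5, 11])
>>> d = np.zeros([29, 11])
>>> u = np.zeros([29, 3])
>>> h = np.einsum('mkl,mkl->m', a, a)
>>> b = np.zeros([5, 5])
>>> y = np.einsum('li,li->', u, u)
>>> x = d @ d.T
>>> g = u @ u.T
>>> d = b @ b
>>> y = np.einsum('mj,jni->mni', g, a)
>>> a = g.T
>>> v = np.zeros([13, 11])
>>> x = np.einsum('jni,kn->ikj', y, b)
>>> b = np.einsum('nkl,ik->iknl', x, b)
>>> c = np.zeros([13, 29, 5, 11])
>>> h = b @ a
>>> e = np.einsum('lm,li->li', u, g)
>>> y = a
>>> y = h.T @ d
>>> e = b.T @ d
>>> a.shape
(29, 29)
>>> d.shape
(5, 5)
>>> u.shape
(29, 3)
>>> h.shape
(5, 5, 11, 29)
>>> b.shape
(5, 5, 11, 29)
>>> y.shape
(29, 11, 5, 5)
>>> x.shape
(11, 5, 29)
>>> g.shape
(29, 29)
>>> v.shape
(13, 11)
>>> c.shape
(13, 29, 5, 11)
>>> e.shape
(29, 11, 5, 5)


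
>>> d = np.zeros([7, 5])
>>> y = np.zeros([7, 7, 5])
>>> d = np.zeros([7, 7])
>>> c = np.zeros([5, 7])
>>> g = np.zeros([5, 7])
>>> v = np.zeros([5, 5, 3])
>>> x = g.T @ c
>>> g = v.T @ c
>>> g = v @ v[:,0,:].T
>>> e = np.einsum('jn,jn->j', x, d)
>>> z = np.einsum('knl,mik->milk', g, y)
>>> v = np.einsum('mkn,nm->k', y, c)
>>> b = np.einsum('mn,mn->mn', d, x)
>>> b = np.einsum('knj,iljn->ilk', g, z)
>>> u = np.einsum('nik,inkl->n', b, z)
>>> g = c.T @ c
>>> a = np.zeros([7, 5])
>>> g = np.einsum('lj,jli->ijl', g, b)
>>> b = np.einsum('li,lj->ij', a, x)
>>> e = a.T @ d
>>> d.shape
(7, 7)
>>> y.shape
(7, 7, 5)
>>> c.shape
(5, 7)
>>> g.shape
(5, 7, 7)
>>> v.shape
(7,)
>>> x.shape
(7, 7)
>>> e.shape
(5, 7)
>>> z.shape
(7, 7, 5, 5)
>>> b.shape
(5, 7)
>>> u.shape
(7,)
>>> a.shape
(7, 5)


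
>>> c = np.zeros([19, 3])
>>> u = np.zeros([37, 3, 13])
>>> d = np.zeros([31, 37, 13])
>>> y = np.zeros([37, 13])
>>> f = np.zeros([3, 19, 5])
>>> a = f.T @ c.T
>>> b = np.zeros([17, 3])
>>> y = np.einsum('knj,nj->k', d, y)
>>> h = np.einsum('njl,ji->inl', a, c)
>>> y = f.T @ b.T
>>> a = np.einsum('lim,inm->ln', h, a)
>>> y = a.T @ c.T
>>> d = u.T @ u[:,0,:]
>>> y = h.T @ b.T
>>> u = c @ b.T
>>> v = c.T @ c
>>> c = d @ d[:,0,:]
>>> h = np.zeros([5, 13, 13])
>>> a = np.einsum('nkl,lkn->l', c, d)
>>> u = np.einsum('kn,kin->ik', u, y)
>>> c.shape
(13, 3, 13)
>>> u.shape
(5, 19)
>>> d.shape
(13, 3, 13)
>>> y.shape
(19, 5, 17)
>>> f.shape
(3, 19, 5)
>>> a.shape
(13,)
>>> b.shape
(17, 3)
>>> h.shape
(5, 13, 13)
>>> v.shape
(3, 3)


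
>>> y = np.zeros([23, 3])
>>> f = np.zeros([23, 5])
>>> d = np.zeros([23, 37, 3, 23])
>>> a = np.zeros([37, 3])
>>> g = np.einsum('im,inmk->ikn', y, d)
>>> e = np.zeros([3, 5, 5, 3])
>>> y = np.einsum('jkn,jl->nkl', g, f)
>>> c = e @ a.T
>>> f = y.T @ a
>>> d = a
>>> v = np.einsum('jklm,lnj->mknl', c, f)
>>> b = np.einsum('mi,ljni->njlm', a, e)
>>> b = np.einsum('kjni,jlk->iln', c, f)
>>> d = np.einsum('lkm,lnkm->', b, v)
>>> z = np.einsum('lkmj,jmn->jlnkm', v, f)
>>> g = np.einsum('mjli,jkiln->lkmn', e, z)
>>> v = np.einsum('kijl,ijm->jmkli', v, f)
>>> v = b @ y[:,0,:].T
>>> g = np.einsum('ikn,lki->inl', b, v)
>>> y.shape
(37, 23, 5)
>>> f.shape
(5, 23, 3)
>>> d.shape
()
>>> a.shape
(37, 3)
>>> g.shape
(37, 5, 37)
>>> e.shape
(3, 5, 5, 3)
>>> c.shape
(3, 5, 5, 37)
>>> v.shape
(37, 23, 37)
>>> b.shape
(37, 23, 5)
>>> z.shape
(5, 37, 3, 5, 23)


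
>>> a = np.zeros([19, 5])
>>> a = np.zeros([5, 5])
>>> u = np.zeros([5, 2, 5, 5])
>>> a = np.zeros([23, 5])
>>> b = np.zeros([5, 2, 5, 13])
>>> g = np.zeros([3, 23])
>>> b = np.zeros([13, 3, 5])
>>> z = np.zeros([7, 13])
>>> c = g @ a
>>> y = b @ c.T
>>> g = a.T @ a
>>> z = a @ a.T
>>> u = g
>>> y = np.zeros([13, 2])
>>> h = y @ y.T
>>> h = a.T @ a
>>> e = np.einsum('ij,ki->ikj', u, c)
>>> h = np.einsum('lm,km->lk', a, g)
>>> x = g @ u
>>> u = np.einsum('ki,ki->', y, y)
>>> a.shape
(23, 5)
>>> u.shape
()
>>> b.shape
(13, 3, 5)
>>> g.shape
(5, 5)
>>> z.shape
(23, 23)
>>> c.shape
(3, 5)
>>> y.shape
(13, 2)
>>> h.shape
(23, 5)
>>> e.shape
(5, 3, 5)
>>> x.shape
(5, 5)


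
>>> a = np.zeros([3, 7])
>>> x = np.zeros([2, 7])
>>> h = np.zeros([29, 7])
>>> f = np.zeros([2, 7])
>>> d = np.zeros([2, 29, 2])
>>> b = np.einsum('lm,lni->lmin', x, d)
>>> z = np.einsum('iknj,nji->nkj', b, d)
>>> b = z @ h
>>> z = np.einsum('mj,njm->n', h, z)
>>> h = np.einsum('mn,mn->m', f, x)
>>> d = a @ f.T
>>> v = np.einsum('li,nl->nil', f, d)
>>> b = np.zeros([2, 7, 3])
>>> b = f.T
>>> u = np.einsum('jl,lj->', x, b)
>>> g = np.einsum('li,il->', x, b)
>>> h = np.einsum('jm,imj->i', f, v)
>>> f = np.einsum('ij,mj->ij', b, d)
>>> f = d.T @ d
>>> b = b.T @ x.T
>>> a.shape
(3, 7)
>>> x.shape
(2, 7)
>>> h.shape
(3,)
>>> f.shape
(2, 2)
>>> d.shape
(3, 2)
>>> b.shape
(2, 2)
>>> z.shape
(2,)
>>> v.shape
(3, 7, 2)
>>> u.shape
()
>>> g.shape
()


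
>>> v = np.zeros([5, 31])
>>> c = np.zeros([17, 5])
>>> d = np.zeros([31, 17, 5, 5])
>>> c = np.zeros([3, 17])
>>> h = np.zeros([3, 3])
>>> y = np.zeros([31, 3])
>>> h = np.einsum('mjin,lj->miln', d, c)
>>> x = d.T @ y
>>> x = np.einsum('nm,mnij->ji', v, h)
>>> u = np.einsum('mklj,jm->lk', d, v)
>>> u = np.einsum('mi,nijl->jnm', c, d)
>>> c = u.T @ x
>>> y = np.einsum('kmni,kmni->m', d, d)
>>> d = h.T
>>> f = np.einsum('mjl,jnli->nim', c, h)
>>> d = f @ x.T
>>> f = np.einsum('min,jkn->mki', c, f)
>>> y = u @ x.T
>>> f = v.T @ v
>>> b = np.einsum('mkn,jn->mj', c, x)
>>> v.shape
(5, 31)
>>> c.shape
(3, 31, 3)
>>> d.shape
(5, 5, 5)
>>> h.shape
(31, 5, 3, 5)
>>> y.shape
(5, 31, 5)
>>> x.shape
(5, 3)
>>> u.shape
(5, 31, 3)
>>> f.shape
(31, 31)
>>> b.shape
(3, 5)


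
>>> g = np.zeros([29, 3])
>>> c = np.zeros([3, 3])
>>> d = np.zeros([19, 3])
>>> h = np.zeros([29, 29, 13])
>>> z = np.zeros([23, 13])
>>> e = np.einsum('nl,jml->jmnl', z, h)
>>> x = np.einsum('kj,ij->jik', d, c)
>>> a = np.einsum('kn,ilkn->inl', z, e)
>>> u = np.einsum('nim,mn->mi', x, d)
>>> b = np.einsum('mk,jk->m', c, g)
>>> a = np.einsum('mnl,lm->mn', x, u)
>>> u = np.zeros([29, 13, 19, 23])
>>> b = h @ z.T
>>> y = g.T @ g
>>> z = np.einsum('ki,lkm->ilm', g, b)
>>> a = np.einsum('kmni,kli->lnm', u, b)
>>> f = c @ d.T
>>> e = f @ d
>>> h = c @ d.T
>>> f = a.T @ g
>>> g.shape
(29, 3)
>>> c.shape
(3, 3)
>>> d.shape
(19, 3)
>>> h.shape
(3, 19)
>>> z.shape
(3, 29, 23)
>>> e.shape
(3, 3)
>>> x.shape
(3, 3, 19)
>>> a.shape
(29, 19, 13)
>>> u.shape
(29, 13, 19, 23)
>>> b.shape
(29, 29, 23)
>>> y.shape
(3, 3)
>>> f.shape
(13, 19, 3)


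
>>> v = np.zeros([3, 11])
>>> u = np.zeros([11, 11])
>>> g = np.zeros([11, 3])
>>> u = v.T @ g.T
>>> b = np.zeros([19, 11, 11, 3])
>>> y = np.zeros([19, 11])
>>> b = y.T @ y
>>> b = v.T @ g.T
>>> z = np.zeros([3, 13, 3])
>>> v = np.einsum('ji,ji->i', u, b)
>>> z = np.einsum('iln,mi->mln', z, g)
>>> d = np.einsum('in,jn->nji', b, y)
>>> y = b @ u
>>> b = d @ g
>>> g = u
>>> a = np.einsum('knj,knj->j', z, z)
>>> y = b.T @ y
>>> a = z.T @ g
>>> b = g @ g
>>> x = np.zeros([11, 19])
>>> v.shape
(11,)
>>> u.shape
(11, 11)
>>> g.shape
(11, 11)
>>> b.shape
(11, 11)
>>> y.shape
(3, 19, 11)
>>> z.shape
(11, 13, 3)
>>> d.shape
(11, 19, 11)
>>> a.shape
(3, 13, 11)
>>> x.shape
(11, 19)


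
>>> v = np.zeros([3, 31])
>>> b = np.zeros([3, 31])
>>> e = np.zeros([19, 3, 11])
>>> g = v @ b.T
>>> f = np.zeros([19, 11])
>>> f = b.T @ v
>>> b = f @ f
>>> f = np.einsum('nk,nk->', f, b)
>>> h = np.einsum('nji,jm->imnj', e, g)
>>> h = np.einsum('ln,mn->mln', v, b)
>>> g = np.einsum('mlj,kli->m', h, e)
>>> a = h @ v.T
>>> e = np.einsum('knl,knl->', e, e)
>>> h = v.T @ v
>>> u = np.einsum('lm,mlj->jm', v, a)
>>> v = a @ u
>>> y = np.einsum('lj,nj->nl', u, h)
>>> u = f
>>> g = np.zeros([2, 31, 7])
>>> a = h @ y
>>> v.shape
(31, 3, 31)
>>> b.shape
(31, 31)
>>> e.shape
()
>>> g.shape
(2, 31, 7)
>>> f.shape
()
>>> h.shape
(31, 31)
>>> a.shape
(31, 3)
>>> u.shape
()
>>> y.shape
(31, 3)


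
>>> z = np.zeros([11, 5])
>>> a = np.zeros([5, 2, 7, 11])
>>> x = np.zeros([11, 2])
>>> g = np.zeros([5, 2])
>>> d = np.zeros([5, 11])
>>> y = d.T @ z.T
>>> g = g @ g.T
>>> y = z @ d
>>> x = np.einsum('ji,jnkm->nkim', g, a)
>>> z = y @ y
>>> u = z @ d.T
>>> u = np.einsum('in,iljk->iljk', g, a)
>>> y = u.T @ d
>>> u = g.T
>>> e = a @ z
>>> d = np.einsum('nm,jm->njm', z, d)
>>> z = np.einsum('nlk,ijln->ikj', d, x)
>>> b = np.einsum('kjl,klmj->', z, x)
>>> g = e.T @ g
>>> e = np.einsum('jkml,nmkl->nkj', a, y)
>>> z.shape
(2, 11, 7)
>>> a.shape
(5, 2, 7, 11)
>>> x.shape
(2, 7, 5, 11)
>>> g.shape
(11, 7, 2, 5)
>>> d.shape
(11, 5, 11)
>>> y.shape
(11, 7, 2, 11)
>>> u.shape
(5, 5)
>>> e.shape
(11, 2, 5)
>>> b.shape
()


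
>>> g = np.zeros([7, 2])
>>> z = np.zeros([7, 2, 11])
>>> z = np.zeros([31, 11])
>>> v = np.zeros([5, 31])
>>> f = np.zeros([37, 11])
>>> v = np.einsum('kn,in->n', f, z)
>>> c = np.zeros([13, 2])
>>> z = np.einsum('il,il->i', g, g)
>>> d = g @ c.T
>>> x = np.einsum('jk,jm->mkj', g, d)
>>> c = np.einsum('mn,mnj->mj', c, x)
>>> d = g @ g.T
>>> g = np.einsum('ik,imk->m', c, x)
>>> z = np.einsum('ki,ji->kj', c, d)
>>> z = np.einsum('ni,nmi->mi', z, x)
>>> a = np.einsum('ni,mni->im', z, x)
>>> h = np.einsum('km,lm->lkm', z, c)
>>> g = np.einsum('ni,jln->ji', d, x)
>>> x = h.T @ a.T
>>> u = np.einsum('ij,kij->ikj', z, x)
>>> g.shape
(13, 7)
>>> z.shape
(2, 7)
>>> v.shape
(11,)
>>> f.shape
(37, 11)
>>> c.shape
(13, 7)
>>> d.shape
(7, 7)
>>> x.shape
(7, 2, 7)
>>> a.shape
(7, 13)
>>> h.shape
(13, 2, 7)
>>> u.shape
(2, 7, 7)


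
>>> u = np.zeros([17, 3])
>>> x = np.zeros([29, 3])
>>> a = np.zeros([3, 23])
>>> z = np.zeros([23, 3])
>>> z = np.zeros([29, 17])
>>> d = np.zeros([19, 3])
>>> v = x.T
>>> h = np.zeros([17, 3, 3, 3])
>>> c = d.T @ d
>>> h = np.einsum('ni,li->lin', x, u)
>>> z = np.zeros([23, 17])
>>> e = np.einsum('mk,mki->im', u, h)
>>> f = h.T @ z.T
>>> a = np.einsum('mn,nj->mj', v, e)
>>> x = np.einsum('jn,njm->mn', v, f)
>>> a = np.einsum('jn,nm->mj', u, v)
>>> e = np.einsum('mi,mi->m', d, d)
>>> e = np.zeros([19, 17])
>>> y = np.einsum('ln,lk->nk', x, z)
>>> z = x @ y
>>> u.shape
(17, 3)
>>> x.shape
(23, 29)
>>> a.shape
(29, 17)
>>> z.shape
(23, 17)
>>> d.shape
(19, 3)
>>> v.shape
(3, 29)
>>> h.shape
(17, 3, 29)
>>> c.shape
(3, 3)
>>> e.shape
(19, 17)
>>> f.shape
(29, 3, 23)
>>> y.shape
(29, 17)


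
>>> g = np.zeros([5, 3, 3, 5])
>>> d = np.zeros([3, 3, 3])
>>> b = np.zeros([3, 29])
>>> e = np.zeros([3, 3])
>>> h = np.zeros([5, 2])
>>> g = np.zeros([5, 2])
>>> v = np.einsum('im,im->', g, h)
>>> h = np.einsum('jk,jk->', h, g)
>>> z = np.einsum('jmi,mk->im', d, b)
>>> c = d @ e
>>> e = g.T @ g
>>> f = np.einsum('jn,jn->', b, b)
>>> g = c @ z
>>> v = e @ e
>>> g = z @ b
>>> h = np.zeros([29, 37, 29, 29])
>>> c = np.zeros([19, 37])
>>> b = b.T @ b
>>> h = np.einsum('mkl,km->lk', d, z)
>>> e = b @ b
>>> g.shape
(3, 29)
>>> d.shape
(3, 3, 3)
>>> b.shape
(29, 29)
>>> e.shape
(29, 29)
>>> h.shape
(3, 3)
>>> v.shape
(2, 2)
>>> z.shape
(3, 3)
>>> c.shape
(19, 37)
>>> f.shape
()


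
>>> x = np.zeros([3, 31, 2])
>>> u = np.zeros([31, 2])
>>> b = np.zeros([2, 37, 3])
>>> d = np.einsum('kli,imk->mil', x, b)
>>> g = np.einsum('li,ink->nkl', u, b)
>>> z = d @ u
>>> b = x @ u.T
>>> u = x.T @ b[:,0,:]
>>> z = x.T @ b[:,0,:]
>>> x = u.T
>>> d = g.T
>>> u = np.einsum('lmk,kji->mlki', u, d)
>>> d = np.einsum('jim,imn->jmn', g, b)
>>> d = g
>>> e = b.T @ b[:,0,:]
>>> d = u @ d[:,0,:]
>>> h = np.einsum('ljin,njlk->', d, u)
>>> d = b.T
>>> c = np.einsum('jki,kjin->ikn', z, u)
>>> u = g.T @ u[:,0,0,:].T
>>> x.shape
(31, 31, 2)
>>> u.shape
(31, 3, 31)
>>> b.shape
(3, 31, 31)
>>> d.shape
(31, 31, 3)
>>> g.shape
(37, 3, 31)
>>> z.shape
(2, 31, 31)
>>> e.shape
(31, 31, 31)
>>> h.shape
()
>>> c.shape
(31, 31, 37)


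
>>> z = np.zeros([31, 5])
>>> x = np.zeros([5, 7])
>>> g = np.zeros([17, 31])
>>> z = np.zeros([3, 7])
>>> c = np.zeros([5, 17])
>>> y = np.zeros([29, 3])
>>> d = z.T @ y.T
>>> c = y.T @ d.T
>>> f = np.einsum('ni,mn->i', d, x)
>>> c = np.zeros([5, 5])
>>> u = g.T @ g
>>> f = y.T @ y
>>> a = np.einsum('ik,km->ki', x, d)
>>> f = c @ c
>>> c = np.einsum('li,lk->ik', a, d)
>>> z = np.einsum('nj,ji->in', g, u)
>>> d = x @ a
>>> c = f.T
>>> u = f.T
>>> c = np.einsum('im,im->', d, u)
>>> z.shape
(31, 17)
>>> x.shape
(5, 7)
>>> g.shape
(17, 31)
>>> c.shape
()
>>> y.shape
(29, 3)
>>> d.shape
(5, 5)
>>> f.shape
(5, 5)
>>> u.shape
(5, 5)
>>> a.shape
(7, 5)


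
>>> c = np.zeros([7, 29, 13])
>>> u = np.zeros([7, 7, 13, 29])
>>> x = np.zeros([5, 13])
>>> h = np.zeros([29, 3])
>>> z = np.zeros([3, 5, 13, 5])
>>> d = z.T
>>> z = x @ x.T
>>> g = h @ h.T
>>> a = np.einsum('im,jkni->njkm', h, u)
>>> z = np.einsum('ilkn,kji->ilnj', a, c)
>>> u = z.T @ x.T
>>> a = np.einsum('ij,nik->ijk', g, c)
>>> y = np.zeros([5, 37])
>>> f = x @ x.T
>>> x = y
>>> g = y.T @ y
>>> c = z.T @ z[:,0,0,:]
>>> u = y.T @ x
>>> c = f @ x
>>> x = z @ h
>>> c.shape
(5, 37)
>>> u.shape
(37, 37)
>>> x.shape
(13, 7, 3, 3)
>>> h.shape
(29, 3)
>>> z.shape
(13, 7, 3, 29)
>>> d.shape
(5, 13, 5, 3)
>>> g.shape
(37, 37)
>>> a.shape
(29, 29, 13)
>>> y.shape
(5, 37)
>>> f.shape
(5, 5)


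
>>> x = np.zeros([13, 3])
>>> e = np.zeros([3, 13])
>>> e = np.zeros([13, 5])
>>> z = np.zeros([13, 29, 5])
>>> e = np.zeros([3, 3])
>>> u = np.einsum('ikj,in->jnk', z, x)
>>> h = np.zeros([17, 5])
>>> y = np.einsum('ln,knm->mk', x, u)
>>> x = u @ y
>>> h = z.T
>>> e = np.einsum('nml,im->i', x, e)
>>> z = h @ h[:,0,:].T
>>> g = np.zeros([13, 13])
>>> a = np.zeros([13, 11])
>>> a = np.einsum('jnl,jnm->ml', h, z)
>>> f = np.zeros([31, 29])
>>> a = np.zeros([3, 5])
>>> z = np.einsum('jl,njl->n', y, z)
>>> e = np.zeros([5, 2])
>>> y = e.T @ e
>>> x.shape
(5, 3, 5)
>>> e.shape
(5, 2)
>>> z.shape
(5,)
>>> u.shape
(5, 3, 29)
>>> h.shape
(5, 29, 13)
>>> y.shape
(2, 2)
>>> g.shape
(13, 13)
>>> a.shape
(3, 5)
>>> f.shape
(31, 29)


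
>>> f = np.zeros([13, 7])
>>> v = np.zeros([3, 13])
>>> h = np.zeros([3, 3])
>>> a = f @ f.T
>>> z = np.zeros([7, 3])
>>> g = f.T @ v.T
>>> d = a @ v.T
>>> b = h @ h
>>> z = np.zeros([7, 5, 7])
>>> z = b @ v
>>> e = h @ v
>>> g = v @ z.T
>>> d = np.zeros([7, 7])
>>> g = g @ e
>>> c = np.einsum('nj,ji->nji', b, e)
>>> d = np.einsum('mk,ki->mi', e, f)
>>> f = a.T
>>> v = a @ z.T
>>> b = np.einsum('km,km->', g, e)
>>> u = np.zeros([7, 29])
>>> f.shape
(13, 13)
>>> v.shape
(13, 3)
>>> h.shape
(3, 3)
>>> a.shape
(13, 13)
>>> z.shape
(3, 13)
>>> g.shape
(3, 13)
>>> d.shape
(3, 7)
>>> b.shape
()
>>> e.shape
(3, 13)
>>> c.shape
(3, 3, 13)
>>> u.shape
(7, 29)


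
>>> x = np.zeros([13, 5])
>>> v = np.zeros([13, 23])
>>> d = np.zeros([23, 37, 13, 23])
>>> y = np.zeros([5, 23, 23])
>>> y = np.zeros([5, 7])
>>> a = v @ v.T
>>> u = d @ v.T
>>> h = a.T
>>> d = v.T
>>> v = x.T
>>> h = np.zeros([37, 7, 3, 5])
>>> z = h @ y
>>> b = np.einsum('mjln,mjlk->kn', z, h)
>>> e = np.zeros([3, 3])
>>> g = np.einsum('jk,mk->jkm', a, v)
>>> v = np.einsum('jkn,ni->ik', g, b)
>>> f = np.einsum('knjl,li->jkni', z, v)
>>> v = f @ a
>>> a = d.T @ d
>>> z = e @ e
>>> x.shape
(13, 5)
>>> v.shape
(3, 37, 7, 13)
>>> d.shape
(23, 13)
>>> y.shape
(5, 7)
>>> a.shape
(13, 13)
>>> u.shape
(23, 37, 13, 13)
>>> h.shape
(37, 7, 3, 5)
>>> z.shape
(3, 3)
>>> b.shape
(5, 7)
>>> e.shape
(3, 3)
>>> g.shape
(13, 13, 5)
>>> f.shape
(3, 37, 7, 13)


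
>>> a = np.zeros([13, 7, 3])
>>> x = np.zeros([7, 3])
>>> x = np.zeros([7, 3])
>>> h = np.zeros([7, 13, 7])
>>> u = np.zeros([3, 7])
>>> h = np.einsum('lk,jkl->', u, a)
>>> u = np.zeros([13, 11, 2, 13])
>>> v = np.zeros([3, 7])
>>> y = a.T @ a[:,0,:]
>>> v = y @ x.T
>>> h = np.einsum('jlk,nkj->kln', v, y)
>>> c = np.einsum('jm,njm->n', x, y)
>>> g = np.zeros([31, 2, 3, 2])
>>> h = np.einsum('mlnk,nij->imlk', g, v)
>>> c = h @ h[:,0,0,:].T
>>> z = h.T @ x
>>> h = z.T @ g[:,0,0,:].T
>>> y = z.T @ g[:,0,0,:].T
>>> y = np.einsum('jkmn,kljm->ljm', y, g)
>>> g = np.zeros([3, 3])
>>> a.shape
(13, 7, 3)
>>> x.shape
(7, 3)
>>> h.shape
(3, 31, 2, 31)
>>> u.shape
(13, 11, 2, 13)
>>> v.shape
(3, 7, 7)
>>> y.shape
(2, 3, 2)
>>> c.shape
(7, 31, 2, 7)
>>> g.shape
(3, 3)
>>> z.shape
(2, 2, 31, 3)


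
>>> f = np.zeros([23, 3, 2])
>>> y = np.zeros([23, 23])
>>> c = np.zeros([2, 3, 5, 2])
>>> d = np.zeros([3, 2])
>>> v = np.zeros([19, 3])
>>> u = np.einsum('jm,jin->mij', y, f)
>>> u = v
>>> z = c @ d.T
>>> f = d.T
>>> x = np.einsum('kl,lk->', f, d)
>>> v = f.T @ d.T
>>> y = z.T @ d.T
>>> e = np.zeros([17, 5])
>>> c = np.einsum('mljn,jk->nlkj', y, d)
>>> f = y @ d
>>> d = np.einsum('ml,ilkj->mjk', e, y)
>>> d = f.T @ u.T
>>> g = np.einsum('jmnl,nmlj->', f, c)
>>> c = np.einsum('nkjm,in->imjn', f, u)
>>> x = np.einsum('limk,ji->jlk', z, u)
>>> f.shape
(3, 5, 3, 2)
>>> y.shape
(3, 5, 3, 3)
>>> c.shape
(19, 2, 3, 3)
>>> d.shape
(2, 3, 5, 19)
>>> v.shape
(3, 3)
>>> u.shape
(19, 3)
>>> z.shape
(2, 3, 5, 3)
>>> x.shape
(19, 2, 3)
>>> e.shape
(17, 5)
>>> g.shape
()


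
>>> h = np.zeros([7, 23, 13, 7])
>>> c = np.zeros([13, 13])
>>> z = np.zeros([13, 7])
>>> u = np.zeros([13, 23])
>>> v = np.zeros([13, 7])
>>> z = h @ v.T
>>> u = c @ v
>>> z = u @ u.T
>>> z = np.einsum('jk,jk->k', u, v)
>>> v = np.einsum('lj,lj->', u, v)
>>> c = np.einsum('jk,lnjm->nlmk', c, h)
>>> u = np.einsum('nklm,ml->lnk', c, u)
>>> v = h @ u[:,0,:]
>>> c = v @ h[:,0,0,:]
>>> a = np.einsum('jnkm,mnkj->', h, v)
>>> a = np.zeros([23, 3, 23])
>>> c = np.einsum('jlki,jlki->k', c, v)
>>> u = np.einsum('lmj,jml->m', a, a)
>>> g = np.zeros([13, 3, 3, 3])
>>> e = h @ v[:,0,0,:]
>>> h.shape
(7, 23, 13, 7)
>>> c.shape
(13,)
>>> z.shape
(7,)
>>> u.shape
(3,)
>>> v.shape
(7, 23, 13, 7)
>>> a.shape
(23, 3, 23)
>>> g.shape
(13, 3, 3, 3)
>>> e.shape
(7, 23, 13, 7)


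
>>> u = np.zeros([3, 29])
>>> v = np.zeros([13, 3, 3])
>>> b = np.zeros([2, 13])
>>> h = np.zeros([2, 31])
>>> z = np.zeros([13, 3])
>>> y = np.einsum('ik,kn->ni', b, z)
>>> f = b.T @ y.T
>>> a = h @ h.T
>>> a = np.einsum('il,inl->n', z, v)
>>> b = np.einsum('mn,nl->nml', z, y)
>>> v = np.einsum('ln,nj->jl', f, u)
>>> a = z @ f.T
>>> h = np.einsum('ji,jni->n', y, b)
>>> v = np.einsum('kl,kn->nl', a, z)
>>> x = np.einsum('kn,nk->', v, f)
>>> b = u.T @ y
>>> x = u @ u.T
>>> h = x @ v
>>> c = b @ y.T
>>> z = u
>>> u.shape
(3, 29)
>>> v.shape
(3, 13)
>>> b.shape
(29, 2)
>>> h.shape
(3, 13)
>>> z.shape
(3, 29)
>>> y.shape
(3, 2)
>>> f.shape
(13, 3)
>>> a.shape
(13, 13)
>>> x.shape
(3, 3)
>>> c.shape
(29, 3)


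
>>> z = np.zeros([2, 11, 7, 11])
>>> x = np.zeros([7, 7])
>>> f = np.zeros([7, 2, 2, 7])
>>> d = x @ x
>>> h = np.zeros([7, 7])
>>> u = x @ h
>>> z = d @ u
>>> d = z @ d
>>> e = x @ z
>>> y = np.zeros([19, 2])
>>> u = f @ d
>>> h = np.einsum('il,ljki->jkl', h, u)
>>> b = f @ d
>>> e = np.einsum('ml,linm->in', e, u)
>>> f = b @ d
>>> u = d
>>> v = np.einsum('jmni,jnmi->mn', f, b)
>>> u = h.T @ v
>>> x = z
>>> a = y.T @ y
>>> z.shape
(7, 7)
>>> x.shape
(7, 7)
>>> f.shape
(7, 2, 2, 7)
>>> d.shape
(7, 7)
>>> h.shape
(2, 2, 7)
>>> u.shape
(7, 2, 2)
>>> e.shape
(2, 2)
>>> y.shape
(19, 2)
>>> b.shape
(7, 2, 2, 7)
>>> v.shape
(2, 2)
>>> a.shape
(2, 2)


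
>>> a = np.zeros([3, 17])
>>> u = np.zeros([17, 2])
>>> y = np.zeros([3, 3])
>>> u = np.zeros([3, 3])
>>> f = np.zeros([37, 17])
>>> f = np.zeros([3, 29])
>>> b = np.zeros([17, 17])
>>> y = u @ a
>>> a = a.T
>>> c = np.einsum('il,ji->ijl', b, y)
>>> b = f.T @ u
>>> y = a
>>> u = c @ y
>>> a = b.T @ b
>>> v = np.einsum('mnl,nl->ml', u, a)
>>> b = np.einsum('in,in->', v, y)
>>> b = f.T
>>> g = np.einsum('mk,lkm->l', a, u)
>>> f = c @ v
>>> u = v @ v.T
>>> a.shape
(3, 3)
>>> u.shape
(17, 17)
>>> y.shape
(17, 3)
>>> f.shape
(17, 3, 3)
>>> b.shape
(29, 3)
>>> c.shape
(17, 3, 17)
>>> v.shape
(17, 3)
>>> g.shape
(17,)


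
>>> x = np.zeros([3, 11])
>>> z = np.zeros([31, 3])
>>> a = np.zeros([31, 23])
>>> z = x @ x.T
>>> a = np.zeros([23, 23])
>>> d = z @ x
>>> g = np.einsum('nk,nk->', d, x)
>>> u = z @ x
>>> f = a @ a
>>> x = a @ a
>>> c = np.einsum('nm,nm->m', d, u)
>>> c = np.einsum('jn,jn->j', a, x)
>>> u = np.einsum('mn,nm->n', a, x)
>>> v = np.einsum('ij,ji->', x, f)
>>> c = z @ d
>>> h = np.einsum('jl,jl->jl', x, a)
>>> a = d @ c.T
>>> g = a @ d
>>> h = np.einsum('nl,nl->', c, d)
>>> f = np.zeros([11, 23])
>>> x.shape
(23, 23)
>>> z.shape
(3, 3)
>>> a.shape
(3, 3)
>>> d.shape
(3, 11)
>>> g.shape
(3, 11)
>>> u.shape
(23,)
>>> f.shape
(11, 23)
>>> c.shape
(3, 11)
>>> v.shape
()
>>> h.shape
()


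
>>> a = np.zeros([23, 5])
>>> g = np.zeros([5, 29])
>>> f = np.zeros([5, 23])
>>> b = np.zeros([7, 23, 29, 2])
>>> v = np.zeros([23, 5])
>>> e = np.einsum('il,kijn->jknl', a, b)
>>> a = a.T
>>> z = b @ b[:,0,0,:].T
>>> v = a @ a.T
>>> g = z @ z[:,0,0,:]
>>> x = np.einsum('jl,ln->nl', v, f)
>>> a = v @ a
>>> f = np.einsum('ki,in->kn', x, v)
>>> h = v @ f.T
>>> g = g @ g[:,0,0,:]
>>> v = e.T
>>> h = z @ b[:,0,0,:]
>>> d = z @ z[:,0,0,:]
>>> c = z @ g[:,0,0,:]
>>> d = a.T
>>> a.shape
(5, 23)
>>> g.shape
(7, 23, 29, 7)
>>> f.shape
(23, 5)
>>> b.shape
(7, 23, 29, 2)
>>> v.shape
(5, 2, 7, 29)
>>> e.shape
(29, 7, 2, 5)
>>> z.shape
(7, 23, 29, 7)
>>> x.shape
(23, 5)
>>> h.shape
(7, 23, 29, 2)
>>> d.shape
(23, 5)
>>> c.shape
(7, 23, 29, 7)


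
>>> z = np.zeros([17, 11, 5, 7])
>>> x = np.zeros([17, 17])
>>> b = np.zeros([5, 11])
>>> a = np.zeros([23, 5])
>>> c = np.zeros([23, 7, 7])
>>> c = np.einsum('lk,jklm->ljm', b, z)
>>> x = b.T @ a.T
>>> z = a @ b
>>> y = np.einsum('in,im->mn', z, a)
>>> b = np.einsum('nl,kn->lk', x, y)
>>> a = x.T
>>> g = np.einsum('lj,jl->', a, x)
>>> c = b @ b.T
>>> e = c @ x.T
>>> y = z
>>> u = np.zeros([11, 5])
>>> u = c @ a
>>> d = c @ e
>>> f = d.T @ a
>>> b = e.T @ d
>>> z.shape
(23, 11)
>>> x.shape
(11, 23)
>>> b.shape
(11, 11)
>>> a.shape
(23, 11)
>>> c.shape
(23, 23)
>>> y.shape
(23, 11)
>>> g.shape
()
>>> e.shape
(23, 11)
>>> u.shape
(23, 11)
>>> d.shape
(23, 11)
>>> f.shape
(11, 11)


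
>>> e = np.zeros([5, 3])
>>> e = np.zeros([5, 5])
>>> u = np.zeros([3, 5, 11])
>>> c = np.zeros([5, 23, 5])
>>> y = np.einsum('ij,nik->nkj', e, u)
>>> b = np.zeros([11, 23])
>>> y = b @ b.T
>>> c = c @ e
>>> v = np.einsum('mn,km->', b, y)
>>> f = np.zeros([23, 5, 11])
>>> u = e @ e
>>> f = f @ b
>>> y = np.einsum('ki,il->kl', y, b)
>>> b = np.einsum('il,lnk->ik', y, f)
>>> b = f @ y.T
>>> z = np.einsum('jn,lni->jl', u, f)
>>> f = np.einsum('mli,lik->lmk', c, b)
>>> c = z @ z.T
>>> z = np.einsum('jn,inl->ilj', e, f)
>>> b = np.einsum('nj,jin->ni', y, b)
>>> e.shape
(5, 5)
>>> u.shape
(5, 5)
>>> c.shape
(5, 5)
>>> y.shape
(11, 23)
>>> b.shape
(11, 5)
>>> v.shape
()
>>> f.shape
(23, 5, 11)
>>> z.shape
(23, 11, 5)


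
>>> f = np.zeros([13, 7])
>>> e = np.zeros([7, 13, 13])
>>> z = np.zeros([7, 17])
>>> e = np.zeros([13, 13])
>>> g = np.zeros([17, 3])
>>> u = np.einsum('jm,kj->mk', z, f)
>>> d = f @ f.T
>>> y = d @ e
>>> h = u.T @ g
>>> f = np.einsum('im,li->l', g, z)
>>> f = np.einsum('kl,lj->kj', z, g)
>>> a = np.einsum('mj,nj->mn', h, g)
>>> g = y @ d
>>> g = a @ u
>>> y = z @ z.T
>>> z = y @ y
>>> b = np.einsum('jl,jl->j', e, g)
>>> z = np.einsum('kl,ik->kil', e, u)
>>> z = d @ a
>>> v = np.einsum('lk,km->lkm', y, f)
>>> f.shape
(7, 3)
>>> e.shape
(13, 13)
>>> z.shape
(13, 17)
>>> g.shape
(13, 13)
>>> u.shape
(17, 13)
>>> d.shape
(13, 13)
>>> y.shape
(7, 7)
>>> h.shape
(13, 3)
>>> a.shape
(13, 17)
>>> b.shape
(13,)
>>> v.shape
(7, 7, 3)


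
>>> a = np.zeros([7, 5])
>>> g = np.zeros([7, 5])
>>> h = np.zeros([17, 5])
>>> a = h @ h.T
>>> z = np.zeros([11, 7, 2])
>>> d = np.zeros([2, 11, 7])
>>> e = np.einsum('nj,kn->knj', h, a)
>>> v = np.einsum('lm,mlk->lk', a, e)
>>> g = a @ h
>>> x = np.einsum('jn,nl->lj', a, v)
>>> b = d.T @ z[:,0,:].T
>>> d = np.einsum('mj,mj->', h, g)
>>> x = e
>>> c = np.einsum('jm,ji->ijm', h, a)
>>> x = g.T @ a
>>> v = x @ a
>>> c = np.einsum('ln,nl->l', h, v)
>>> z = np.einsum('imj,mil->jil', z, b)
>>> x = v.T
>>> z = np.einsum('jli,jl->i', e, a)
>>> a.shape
(17, 17)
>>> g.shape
(17, 5)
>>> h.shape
(17, 5)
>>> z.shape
(5,)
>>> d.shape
()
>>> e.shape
(17, 17, 5)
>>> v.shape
(5, 17)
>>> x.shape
(17, 5)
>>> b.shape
(7, 11, 11)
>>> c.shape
(17,)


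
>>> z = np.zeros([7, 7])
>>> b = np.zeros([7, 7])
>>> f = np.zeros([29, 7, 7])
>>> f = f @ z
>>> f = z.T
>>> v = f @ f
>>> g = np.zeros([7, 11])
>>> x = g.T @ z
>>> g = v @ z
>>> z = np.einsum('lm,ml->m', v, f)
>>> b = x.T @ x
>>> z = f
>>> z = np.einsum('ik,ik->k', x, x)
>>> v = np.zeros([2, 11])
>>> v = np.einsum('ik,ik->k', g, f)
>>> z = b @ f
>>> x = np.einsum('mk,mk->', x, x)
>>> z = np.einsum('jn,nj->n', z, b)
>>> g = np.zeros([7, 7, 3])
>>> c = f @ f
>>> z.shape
(7,)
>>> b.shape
(7, 7)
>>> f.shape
(7, 7)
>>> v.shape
(7,)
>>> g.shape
(7, 7, 3)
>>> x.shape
()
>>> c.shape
(7, 7)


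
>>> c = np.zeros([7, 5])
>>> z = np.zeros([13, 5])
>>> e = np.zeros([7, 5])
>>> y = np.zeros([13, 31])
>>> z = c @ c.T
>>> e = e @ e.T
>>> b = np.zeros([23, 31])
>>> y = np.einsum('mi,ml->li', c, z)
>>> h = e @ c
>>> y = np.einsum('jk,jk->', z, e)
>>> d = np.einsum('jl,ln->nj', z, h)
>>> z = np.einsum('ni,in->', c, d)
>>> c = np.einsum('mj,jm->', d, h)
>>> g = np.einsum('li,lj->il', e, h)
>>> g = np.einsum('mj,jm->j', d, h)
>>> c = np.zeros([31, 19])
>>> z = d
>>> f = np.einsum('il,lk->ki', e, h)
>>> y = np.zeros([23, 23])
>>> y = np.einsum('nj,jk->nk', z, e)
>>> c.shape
(31, 19)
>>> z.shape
(5, 7)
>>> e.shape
(7, 7)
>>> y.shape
(5, 7)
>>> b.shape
(23, 31)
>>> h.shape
(7, 5)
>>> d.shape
(5, 7)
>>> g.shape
(7,)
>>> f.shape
(5, 7)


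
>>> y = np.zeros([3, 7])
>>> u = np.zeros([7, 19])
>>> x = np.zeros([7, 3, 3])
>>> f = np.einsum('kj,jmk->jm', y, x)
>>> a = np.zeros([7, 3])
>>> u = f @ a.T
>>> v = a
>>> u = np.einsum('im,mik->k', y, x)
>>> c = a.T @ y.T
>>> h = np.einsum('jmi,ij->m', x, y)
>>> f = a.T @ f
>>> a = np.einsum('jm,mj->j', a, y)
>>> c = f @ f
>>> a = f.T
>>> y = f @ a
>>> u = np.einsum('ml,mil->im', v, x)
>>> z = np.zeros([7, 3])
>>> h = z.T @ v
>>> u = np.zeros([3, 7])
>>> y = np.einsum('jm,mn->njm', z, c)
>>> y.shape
(3, 7, 3)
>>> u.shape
(3, 7)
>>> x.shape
(7, 3, 3)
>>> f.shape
(3, 3)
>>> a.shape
(3, 3)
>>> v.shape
(7, 3)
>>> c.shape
(3, 3)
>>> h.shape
(3, 3)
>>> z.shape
(7, 3)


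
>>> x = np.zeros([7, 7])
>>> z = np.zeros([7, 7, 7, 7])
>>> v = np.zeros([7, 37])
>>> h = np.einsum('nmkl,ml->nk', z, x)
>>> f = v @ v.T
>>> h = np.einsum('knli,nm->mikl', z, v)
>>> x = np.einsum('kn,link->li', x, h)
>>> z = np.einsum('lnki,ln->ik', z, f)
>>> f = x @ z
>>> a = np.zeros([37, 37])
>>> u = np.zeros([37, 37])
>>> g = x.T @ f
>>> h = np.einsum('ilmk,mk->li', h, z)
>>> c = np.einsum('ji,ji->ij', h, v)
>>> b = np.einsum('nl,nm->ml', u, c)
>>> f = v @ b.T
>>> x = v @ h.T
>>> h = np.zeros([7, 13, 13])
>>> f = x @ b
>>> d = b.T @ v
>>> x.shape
(7, 7)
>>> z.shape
(7, 7)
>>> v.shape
(7, 37)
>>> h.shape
(7, 13, 13)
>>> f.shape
(7, 37)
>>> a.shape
(37, 37)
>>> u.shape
(37, 37)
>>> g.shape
(7, 7)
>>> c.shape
(37, 7)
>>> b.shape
(7, 37)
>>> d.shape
(37, 37)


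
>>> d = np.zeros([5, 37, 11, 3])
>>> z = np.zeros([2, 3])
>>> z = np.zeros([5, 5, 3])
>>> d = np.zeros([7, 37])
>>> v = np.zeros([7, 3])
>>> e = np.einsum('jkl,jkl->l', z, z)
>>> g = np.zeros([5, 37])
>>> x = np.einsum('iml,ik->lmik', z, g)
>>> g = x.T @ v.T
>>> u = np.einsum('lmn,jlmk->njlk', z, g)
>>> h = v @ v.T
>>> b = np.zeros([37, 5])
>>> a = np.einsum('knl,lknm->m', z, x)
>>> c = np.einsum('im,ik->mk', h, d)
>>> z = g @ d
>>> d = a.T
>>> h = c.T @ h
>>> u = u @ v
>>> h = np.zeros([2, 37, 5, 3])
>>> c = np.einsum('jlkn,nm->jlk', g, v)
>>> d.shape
(37,)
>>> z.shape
(37, 5, 5, 37)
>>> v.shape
(7, 3)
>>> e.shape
(3,)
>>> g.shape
(37, 5, 5, 7)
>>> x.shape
(3, 5, 5, 37)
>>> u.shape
(3, 37, 5, 3)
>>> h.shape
(2, 37, 5, 3)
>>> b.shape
(37, 5)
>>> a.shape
(37,)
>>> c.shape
(37, 5, 5)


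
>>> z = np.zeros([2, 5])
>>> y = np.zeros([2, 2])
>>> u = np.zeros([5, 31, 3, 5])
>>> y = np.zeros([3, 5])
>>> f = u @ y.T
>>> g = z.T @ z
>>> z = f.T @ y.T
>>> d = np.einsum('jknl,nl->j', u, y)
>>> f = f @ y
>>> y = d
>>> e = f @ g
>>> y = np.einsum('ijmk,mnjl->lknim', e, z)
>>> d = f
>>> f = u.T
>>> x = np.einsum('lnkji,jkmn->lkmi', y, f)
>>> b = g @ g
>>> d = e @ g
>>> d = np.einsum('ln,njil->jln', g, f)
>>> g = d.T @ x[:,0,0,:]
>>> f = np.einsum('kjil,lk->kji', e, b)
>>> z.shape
(3, 3, 31, 3)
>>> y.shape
(3, 5, 3, 5, 3)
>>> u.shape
(5, 31, 3, 5)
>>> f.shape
(5, 31, 3)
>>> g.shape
(5, 5, 3)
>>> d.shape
(3, 5, 5)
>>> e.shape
(5, 31, 3, 5)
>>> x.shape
(3, 3, 31, 3)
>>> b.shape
(5, 5)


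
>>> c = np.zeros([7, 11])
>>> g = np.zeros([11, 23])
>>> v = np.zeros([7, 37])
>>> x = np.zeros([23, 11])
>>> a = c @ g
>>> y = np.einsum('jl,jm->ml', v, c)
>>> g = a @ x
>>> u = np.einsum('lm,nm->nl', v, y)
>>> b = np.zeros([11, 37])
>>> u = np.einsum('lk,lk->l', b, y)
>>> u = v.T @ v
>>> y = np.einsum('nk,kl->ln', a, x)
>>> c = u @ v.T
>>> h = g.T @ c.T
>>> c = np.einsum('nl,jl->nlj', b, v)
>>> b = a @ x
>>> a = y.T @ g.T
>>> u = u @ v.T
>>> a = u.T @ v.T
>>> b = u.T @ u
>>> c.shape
(11, 37, 7)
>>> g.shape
(7, 11)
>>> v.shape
(7, 37)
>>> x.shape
(23, 11)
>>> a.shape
(7, 7)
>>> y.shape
(11, 7)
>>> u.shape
(37, 7)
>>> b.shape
(7, 7)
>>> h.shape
(11, 37)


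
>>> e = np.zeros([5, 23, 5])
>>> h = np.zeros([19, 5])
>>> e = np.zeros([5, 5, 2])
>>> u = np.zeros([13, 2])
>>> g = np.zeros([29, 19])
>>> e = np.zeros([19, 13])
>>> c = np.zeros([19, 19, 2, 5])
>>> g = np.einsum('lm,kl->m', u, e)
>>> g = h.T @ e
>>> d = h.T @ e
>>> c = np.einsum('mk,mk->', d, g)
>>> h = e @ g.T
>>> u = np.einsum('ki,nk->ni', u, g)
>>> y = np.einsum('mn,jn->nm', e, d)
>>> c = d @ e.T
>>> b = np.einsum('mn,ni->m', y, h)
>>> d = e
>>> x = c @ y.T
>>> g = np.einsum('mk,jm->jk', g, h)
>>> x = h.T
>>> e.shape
(19, 13)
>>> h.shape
(19, 5)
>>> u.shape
(5, 2)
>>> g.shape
(19, 13)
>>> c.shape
(5, 19)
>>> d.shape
(19, 13)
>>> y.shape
(13, 19)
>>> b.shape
(13,)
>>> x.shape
(5, 19)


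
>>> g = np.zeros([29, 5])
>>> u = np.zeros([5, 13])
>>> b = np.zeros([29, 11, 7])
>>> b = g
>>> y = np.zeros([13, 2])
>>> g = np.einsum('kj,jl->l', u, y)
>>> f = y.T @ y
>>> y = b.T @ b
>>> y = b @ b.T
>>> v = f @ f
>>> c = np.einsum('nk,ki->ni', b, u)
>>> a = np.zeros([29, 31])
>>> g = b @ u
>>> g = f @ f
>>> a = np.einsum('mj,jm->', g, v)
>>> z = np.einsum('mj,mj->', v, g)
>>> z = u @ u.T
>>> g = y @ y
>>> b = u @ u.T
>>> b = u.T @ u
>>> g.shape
(29, 29)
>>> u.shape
(5, 13)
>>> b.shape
(13, 13)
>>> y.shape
(29, 29)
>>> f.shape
(2, 2)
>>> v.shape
(2, 2)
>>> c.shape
(29, 13)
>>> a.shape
()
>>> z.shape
(5, 5)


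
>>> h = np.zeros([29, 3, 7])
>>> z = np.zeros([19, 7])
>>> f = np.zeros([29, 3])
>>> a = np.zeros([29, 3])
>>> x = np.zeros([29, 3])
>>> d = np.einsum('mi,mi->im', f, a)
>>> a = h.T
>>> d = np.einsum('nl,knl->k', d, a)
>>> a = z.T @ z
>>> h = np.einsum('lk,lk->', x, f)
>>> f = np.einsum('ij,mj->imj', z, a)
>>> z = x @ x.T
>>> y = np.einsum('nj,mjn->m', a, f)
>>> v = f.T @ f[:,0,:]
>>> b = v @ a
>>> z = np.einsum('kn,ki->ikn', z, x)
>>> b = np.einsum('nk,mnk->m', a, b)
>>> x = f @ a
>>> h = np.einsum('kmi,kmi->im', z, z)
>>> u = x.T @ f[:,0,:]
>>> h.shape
(29, 29)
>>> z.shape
(3, 29, 29)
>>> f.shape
(19, 7, 7)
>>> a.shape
(7, 7)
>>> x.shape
(19, 7, 7)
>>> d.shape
(7,)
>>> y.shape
(19,)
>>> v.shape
(7, 7, 7)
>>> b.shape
(7,)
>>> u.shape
(7, 7, 7)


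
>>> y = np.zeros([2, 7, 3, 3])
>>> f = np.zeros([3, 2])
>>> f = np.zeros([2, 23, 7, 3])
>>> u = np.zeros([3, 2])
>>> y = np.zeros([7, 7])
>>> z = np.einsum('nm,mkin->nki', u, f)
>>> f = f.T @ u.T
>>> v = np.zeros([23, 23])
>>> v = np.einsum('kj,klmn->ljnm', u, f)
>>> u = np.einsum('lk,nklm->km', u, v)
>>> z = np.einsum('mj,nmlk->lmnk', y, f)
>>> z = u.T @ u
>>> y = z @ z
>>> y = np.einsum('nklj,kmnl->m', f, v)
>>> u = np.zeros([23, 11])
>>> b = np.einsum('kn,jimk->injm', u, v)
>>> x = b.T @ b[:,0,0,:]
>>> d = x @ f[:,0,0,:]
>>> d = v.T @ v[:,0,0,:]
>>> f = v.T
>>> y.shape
(2,)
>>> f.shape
(23, 3, 2, 7)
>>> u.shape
(23, 11)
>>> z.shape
(23, 23)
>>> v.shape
(7, 2, 3, 23)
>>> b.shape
(2, 11, 7, 3)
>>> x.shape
(3, 7, 11, 3)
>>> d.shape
(23, 3, 2, 23)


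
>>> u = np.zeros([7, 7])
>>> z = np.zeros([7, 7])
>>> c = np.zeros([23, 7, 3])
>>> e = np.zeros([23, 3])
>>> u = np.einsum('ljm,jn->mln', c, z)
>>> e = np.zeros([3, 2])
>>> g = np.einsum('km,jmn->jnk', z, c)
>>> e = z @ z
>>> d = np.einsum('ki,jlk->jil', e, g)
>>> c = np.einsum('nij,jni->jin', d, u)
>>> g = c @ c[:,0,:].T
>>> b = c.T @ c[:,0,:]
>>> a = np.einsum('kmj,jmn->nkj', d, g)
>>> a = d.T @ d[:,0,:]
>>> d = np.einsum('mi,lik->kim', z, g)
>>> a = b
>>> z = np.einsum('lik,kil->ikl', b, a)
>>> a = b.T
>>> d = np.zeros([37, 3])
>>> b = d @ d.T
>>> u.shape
(3, 23, 7)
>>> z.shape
(7, 23, 23)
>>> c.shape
(3, 7, 23)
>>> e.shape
(7, 7)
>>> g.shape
(3, 7, 3)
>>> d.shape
(37, 3)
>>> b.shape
(37, 37)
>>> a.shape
(23, 7, 23)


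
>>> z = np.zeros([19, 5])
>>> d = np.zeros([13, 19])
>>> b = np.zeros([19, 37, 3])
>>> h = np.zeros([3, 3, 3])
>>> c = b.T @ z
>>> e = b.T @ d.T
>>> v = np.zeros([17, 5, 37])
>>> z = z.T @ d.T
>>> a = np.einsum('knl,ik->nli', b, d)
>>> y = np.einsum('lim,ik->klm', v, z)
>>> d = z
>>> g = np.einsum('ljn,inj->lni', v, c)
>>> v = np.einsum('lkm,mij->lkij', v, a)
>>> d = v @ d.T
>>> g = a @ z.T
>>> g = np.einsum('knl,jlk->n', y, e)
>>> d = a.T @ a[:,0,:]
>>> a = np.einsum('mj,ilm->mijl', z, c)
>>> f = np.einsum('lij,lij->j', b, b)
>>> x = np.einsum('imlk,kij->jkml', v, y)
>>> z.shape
(5, 13)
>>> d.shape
(13, 3, 13)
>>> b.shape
(19, 37, 3)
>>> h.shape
(3, 3, 3)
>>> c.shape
(3, 37, 5)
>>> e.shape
(3, 37, 13)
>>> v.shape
(17, 5, 3, 13)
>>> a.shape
(5, 3, 13, 37)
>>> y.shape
(13, 17, 37)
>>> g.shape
(17,)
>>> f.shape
(3,)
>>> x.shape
(37, 13, 5, 3)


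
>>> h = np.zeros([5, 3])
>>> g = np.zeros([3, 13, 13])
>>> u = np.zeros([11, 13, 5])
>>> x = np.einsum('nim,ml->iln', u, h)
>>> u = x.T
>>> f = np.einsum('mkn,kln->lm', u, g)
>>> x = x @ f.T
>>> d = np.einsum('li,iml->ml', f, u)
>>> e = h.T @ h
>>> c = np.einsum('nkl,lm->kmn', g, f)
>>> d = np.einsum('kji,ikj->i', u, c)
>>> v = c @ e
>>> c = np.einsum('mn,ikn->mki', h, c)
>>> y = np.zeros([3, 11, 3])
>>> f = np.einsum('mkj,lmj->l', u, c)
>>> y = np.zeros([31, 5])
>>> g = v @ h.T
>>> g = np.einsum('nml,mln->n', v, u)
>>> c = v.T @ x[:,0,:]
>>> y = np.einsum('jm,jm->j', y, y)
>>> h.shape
(5, 3)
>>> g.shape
(13,)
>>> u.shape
(11, 3, 13)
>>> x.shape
(13, 3, 13)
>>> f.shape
(5,)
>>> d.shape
(13,)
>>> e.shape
(3, 3)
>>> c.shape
(3, 11, 13)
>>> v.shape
(13, 11, 3)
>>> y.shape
(31,)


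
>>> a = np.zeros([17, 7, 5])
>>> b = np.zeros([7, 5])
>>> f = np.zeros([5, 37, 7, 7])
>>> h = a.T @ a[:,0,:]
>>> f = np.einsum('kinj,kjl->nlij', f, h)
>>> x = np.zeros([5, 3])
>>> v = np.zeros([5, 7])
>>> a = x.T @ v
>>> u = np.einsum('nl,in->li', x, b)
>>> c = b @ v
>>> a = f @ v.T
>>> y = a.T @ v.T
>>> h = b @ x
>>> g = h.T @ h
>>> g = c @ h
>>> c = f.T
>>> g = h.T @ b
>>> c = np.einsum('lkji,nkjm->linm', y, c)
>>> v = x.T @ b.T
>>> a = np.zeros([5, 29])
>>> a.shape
(5, 29)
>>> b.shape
(7, 5)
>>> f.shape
(7, 5, 37, 7)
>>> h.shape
(7, 3)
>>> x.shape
(5, 3)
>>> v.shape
(3, 7)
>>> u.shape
(3, 7)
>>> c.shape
(5, 5, 7, 7)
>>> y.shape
(5, 37, 5, 5)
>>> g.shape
(3, 5)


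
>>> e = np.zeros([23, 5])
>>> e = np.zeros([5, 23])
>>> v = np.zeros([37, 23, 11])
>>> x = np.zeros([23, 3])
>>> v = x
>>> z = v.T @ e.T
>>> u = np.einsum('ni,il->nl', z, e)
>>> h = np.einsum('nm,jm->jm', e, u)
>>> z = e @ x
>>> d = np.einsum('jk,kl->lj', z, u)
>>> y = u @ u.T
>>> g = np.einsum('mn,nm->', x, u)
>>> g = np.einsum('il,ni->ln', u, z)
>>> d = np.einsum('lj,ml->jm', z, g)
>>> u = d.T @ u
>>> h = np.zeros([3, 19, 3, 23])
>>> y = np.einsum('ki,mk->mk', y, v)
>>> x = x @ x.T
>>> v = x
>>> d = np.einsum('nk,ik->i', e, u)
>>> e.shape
(5, 23)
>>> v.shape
(23, 23)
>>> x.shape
(23, 23)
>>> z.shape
(5, 3)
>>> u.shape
(23, 23)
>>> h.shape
(3, 19, 3, 23)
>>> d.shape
(23,)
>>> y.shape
(23, 3)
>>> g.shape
(23, 5)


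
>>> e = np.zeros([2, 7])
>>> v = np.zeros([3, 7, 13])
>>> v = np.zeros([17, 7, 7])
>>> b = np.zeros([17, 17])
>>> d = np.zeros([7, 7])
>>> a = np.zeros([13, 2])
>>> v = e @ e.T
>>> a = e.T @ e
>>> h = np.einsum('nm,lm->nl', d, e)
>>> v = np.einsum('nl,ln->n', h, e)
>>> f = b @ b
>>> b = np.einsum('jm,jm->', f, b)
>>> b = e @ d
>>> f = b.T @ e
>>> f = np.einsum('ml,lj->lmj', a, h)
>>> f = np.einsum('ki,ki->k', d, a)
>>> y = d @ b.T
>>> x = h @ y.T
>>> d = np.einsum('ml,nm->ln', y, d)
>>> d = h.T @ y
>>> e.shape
(2, 7)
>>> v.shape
(7,)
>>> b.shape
(2, 7)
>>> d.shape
(2, 2)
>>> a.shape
(7, 7)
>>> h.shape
(7, 2)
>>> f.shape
(7,)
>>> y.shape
(7, 2)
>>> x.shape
(7, 7)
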